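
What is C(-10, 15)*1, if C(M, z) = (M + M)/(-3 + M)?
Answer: 20/13 ≈ 1.5385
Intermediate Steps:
C(M, z) = 2*M/(-3 + M) (C(M, z) = (2*M)/(-3 + M) = 2*M/(-3 + M))
C(-10, 15)*1 = (2*(-10)/(-3 - 10))*1 = (2*(-10)/(-13))*1 = (2*(-10)*(-1/13))*1 = (20/13)*1 = 20/13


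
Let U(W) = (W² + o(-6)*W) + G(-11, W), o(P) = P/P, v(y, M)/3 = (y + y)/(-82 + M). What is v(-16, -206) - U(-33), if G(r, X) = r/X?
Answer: -1056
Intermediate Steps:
v(y, M) = 6*y/(-82 + M) (v(y, M) = 3*((y + y)/(-82 + M)) = 3*((2*y)/(-82 + M)) = 3*(2*y/(-82 + M)) = 6*y/(-82 + M))
o(P) = 1
U(W) = W + W² - 11/W (U(W) = (W² + 1*W) - 11/W = (W² + W) - 11/W = (W + W²) - 11/W = W + W² - 11/W)
v(-16, -206) - U(-33) = 6*(-16)/(-82 - 206) - (-33 + (-33)² - 11/(-33)) = 6*(-16)/(-288) - (-33 + 1089 - 11*(-1/33)) = 6*(-16)*(-1/288) - (-33 + 1089 + ⅓) = ⅓ - 1*3169/3 = ⅓ - 3169/3 = -1056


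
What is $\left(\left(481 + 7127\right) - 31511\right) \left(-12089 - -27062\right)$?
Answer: $-357899619$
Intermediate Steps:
$\left(\left(481 + 7127\right) - 31511\right) \left(-12089 - -27062\right) = \left(7608 - 31511\right) \left(-12089 + 27062\right) = \left(-23903\right) 14973 = -357899619$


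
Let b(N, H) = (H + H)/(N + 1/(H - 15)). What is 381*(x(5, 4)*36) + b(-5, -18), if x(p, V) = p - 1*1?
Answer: 4554306/83 ≈ 54871.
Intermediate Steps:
b(N, H) = 2*H/(N + 1/(-15 + H)) (b(N, H) = (2*H)/(N + 1/(-15 + H)) = 2*H/(N + 1/(-15 + H)))
x(p, V) = -1 + p (x(p, V) = p - 1 = -1 + p)
381*(x(5, 4)*36) + b(-5, -18) = 381*((-1 + 5)*36) + 2*(-18)*(-15 - 18)/(1 - 15*(-5) - 18*(-5)) = 381*(4*36) + 2*(-18)*(-33)/(1 + 75 + 90) = 381*144 + 2*(-18)*(-33)/166 = 54864 + 2*(-18)*(1/166)*(-33) = 54864 + 594/83 = 4554306/83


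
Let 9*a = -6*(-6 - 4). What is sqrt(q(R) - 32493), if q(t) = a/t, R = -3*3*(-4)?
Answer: I*sqrt(2631918)/9 ≈ 180.26*I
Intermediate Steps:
a = 20/3 (a = (-6*(-6 - 4))/9 = (-6*(-10))/9 = (1/9)*60 = 20/3 ≈ 6.6667)
R = 36 (R = -9*(-4) = 36)
q(t) = 20/(3*t)
sqrt(q(R) - 32493) = sqrt((20/3)/36 - 32493) = sqrt((20/3)*(1/36) - 32493) = sqrt(5/27 - 32493) = sqrt(-877306/27) = I*sqrt(2631918)/9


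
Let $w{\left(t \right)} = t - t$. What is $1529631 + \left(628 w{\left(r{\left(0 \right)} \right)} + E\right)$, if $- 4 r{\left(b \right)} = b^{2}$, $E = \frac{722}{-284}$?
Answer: $\frac{217207241}{142} \approx 1.5296 \cdot 10^{6}$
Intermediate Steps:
$E = - \frac{361}{142}$ ($E = 722 \left(- \frac{1}{284}\right) = - \frac{361}{142} \approx -2.5423$)
$r{\left(b \right)} = - \frac{b^{2}}{4}$
$w{\left(t \right)} = 0$
$1529631 + \left(628 w{\left(r{\left(0 \right)} \right)} + E\right) = 1529631 + \left(628 \cdot 0 - \frac{361}{142}\right) = 1529631 + \left(0 - \frac{361}{142}\right) = 1529631 - \frac{361}{142} = \frac{217207241}{142}$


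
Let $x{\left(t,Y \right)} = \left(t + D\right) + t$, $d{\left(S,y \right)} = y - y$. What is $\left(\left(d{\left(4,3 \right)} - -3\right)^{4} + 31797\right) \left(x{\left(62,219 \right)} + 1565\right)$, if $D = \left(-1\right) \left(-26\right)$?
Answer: $54670770$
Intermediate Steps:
$d{\left(S,y \right)} = 0$
$D = 26$
$x{\left(t,Y \right)} = 26 + 2 t$ ($x{\left(t,Y \right)} = \left(t + 26\right) + t = \left(26 + t\right) + t = 26 + 2 t$)
$\left(\left(d{\left(4,3 \right)} - -3\right)^{4} + 31797\right) \left(x{\left(62,219 \right)} + 1565\right) = \left(\left(0 - -3\right)^{4} + 31797\right) \left(\left(26 + 2 \cdot 62\right) + 1565\right) = \left(\left(0 + 3\right)^{4} + 31797\right) \left(\left(26 + 124\right) + 1565\right) = \left(3^{4} + 31797\right) \left(150 + 1565\right) = \left(81 + 31797\right) 1715 = 31878 \cdot 1715 = 54670770$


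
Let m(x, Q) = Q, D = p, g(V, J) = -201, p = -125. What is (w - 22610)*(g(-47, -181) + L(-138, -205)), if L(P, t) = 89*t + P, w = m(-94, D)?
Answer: 422507240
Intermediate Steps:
D = -125
w = -125
L(P, t) = P + 89*t
(w - 22610)*(g(-47, -181) + L(-138, -205)) = (-125 - 22610)*(-201 + (-138 + 89*(-205))) = -22735*(-201 + (-138 - 18245)) = -22735*(-201 - 18383) = -22735*(-18584) = 422507240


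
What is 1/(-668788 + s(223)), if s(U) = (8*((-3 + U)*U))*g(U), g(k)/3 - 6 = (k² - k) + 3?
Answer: 1/58300272812 ≈ 1.7153e-11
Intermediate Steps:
g(k) = 27 - 3*k + 3*k² (g(k) = 18 + 3*((k² - k) + 3) = 18 + 3*(3 + k² - k) = 18 + (9 - 3*k + 3*k²) = 27 - 3*k + 3*k²)
s(U) = 8*U*(-3 + U)*(27 - 3*U + 3*U²) (s(U) = (8*((-3 + U)*U))*(27 - 3*U + 3*U²) = (8*(U*(-3 + U)))*(27 - 3*U + 3*U²) = (8*U*(-3 + U))*(27 - 3*U + 3*U²) = 8*U*(-3 + U)*(27 - 3*U + 3*U²))
1/(-668788 + s(223)) = 1/(-668788 + 24*223*(-3 + 223)*(9 + 223² - 1*223)) = 1/(-668788 + 24*223*220*(9 + 49729 - 223)) = 1/(-668788 + 24*223*220*49515) = 1/(-668788 + 58300941600) = 1/58300272812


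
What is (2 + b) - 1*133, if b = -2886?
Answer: -3017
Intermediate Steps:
(2 + b) - 1*133 = (2 - 2886) - 1*133 = -2884 - 133 = -3017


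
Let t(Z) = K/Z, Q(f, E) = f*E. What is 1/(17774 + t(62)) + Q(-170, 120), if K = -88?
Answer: -11239379969/550950 ≈ -20400.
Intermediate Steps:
Q(f, E) = E*f
t(Z) = -88/Z
1/(17774 + t(62)) + Q(-170, 120) = 1/(17774 - 88/62) + 120*(-170) = 1/(17774 - 88*1/62) - 20400 = 1/(17774 - 44/31) - 20400 = 1/(550950/31) - 20400 = 31/550950 - 20400 = -11239379969/550950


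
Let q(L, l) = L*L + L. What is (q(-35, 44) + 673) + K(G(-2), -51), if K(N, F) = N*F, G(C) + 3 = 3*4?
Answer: 1404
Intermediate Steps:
G(C) = 9 (G(C) = -3 + 3*4 = -3 + 12 = 9)
q(L, l) = L + L**2 (q(L, l) = L**2 + L = L + L**2)
K(N, F) = F*N
(q(-35, 44) + 673) + K(G(-2), -51) = (-35*(1 - 35) + 673) - 51*9 = (-35*(-34) + 673) - 459 = (1190 + 673) - 459 = 1863 - 459 = 1404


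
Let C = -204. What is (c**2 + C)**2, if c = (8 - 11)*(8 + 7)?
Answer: 3316041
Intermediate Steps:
c = -45 (c = -3*15 = -45)
(c**2 + C)**2 = ((-45)**2 - 204)**2 = (2025 - 204)**2 = 1821**2 = 3316041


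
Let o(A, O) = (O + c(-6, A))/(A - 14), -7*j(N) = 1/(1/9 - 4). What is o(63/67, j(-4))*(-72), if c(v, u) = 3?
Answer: 3589056/214375 ≈ 16.742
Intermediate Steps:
j(N) = 9/245 (j(N) = -1/(7*(1/9 - 4)) = -1/(7*(⅑ - 4)) = -1/(7*(-35/9)) = -⅐*(-9/35) = 9/245)
o(A, O) = (3 + O)/(-14 + A) (o(A, O) = (O + 3)/(A - 14) = (3 + O)/(-14 + A))
o(63/67, j(-4))*(-72) = ((3 + 9/245)/(-14 + 63/67))*(-72) = ((744/245)/(-14 + 63*(1/67)))*(-72) = ((744/245)/(-14 + 63/67))*(-72) = ((744/245)/(-875/67))*(-72) = -67/875*744/245*(-72) = -49848/214375*(-72) = 3589056/214375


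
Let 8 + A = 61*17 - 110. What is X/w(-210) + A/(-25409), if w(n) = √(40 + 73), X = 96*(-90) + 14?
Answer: -919/25409 - 8626*√113/113 ≈ -811.50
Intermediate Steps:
X = -8626 (X = -8640 + 14 = -8626)
A = 919 (A = -8 + (61*17 - 110) = -8 + (1037 - 110) = -8 + 927 = 919)
w(n) = √113
X/w(-210) + A/(-25409) = -8626*√113/113 + 919/(-25409) = -8626*√113/113 + 919*(-1/25409) = -8626*√113/113 - 919/25409 = -919/25409 - 8626*√113/113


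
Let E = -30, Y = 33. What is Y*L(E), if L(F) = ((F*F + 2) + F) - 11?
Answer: 28413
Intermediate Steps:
L(F) = -9 + F + F² (L(F) = ((F² + 2) + F) - 11 = ((2 + F²) + F) - 11 = (2 + F + F²) - 11 = -9 + F + F²)
Y*L(E) = 33*(-9 - 30 + (-30)²) = 33*(-9 - 30 + 900) = 33*861 = 28413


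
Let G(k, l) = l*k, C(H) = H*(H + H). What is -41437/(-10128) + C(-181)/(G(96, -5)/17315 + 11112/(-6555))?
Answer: -627592953760667/16504477392 ≈ -38026.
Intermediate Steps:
C(H) = 2*H² (C(H) = H*(2*H) = 2*H²)
G(k, l) = k*l
-41437/(-10128) + C(-181)/(G(96, -5)/17315 + 11112/(-6555)) = -41437/(-10128) + (2*(-181)²)/((96*(-5))/17315 + 11112/(-6555)) = -41437*(-1/10128) + (2*32761)/(-480*1/17315 + 11112*(-1/6555)) = 41437/10128 + 65522/(-96/3463 - 3704/2185) = 41437/10128 + 65522/(-13036712/7566655) = 41437/10128 + 65522*(-7566655/13036712) = 41437/10128 - 247891184455/6518356 = -627592953760667/16504477392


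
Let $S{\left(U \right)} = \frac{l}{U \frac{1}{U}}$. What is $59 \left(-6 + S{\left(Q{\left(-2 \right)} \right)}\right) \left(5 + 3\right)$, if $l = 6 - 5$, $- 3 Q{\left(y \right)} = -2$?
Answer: $-2360$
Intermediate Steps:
$Q{\left(y \right)} = \frac{2}{3}$ ($Q{\left(y \right)} = \left(- \frac{1}{3}\right) \left(-2\right) = \frac{2}{3}$)
$l = 1$ ($l = 6 - 5 = 1$)
$S{\left(U \right)} = 1$ ($S{\left(U \right)} = 1 \frac{1}{U \frac{1}{U}} = 1 \cdot 1^{-1} = 1 \cdot 1 = 1$)
$59 \left(-6 + S{\left(Q{\left(-2 \right)} \right)}\right) \left(5 + 3\right) = 59 \left(-6 + 1\right) \left(5 + 3\right) = 59 \left(\left(-5\right) 8\right) = 59 \left(-40\right) = -2360$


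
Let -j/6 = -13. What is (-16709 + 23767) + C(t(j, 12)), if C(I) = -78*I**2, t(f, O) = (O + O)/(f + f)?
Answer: 91730/13 ≈ 7056.2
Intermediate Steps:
j = 78 (j = -6*(-13) = 78)
t(f, O) = O/f (t(f, O) = (2*O)/((2*f)) = (2*O)*(1/(2*f)) = O/f)
(-16709 + 23767) + C(t(j, 12)) = (-16709 + 23767) - 78*(12/78)**2 = 7058 - 78*(12*(1/78))**2 = 7058 - 78*(2/13)**2 = 7058 - 78*4/169 = 7058 - 24/13 = 91730/13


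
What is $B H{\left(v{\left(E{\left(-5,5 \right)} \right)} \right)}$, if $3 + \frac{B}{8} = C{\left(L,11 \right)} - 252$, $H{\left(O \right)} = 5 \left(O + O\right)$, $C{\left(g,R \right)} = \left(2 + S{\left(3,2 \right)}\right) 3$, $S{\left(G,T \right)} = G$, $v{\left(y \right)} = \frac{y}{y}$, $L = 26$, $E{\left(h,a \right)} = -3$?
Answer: $-19200$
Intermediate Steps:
$v{\left(y \right)} = 1$
$C{\left(g,R \right)} = 15$ ($C{\left(g,R \right)} = \left(2 + 3\right) 3 = 5 \cdot 3 = 15$)
$H{\left(O \right)} = 10 O$ ($H{\left(O \right)} = 5 \cdot 2 O = 10 O$)
$B = -1920$ ($B = -24 + 8 \left(15 - 252\right) = -24 + 8 \left(-237\right) = -24 - 1896 = -1920$)
$B H{\left(v{\left(E{\left(-5,5 \right)} \right)} \right)} = - 1920 \cdot 10 \cdot 1 = \left(-1920\right) 10 = -19200$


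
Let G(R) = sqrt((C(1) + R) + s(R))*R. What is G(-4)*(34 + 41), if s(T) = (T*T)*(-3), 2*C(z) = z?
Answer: -150*I*sqrt(206) ≈ -2152.9*I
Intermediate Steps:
C(z) = z/2
s(T) = -3*T**2 (s(T) = T**2*(-3) = -3*T**2)
G(R) = R*sqrt(1/2 + R - 3*R**2) (G(R) = sqrt(((1/2)*1 + R) - 3*R**2)*R = sqrt((1/2 + R) - 3*R**2)*R = sqrt(1/2 + R - 3*R**2)*R = R*sqrt(1/2 + R - 3*R**2))
G(-4)*(34 + 41) = ((1/2)*(-4)*sqrt(2 - 12*(-4)**2 + 4*(-4)))*(34 + 41) = ((1/2)*(-4)*sqrt(2 - 12*16 - 16))*75 = ((1/2)*(-4)*sqrt(2 - 192 - 16))*75 = ((1/2)*(-4)*sqrt(-206))*75 = ((1/2)*(-4)*(I*sqrt(206)))*75 = -2*I*sqrt(206)*75 = -150*I*sqrt(206)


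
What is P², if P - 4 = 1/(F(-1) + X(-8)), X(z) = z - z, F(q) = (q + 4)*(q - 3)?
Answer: 2209/144 ≈ 15.340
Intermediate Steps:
F(q) = (-3 + q)*(4 + q) (F(q) = (4 + q)*(-3 + q) = (-3 + q)*(4 + q))
X(z) = 0
P = 47/12 (P = 4 + 1/((-12 - 1 + (-1)²) + 0) = 4 + 1/((-12 - 1 + 1) + 0) = 4 + 1/(-12 + 0) = 4 + 1/(-12) = 4 - 1/12 = 47/12 ≈ 3.9167)
P² = (47/12)² = 2209/144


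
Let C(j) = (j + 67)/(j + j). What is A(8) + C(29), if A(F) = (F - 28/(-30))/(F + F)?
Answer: 7703/3480 ≈ 2.2135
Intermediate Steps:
A(F) = (14/15 + F)/(2*F) (A(F) = (F - 28*(-1/30))/((2*F)) = (F + 14/15)*(1/(2*F)) = (14/15 + F)*(1/(2*F)) = (14/15 + F)/(2*F))
C(j) = (67 + j)/(2*j) (C(j) = (67 + j)/((2*j)) = (67 + j)*(1/(2*j)) = (67 + j)/(2*j))
A(8) + C(29) = (1/30)*(14 + 15*8)/8 + (½)*(67 + 29)/29 = (1/30)*(⅛)*(14 + 120) + (½)*(1/29)*96 = (1/30)*(⅛)*134 + 48/29 = 67/120 + 48/29 = 7703/3480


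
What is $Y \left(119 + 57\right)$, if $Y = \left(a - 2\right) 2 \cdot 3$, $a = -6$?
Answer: $-8448$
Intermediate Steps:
$Y = -48$ ($Y = \left(-6 - 2\right) 2 \cdot 3 = \left(-8\right) 6 = -48$)
$Y \left(119 + 57\right) = - 48 \left(119 + 57\right) = \left(-48\right) 176 = -8448$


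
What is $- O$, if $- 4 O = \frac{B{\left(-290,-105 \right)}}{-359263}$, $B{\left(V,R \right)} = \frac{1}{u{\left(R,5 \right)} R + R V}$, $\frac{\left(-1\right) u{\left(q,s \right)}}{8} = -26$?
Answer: $- \frac{1}{12373017720} \approx -8.0821 \cdot 10^{-11}$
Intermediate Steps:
$u{\left(q,s \right)} = 208$ ($u{\left(q,s \right)} = \left(-8\right) \left(-26\right) = 208$)
$B{\left(V,R \right)} = \frac{1}{208 R + R V}$
$O = \frac{1}{12373017720}$ ($O = - \frac{\frac{1}{\left(-105\right) \left(208 - 290\right)} \frac{1}{-359263}}{4} = - \frac{- \frac{1}{105 \left(-82\right)} \left(- \frac{1}{359263}\right)}{4} = - \frac{\left(- \frac{1}{105}\right) \left(- \frac{1}{82}\right) \left(- \frac{1}{359263}\right)}{4} = - \frac{\frac{1}{8610} \left(- \frac{1}{359263}\right)}{4} = \left(- \frac{1}{4}\right) \left(- \frac{1}{3093254430}\right) = \frac{1}{12373017720} \approx 8.0821 \cdot 10^{-11}$)
$- O = \left(-1\right) \frac{1}{12373017720} = - \frac{1}{12373017720}$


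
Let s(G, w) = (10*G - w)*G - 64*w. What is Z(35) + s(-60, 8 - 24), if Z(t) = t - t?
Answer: 36064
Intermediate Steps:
Z(t) = 0
s(G, w) = -64*w + G*(-w + 10*G) (s(G, w) = (-w + 10*G)*G - 64*w = G*(-w + 10*G) - 64*w = -64*w + G*(-w + 10*G))
Z(35) + s(-60, 8 - 24) = 0 + (-64*(8 - 24) + 10*(-60)² - 1*(-60)*(8 - 24)) = 0 + (-64*(-16) + 10*3600 - 1*(-60)*(-16)) = 0 + (1024 + 36000 - 960) = 0 + 36064 = 36064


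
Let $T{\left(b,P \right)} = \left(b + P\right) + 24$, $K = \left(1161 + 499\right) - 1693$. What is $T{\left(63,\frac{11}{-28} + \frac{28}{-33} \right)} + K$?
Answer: $\frac{48749}{924} \approx 52.759$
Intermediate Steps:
$K = -33$ ($K = 1660 - 1693 = -33$)
$T{\left(b,P \right)} = 24 + P + b$ ($T{\left(b,P \right)} = \left(P + b\right) + 24 = 24 + P + b$)
$T{\left(63,\frac{11}{-28} + \frac{28}{-33} \right)} + K = \left(24 + \left(\frac{11}{-28} + \frac{28}{-33}\right) + 63\right) - 33 = \left(24 + \left(11 \left(- \frac{1}{28}\right) + 28 \left(- \frac{1}{33}\right)\right) + 63\right) - 33 = \left(24 - \frac{1147}{924} + 63\right) - 33 = \frac{79241}{924} - 33 = \frac{48749}{924}$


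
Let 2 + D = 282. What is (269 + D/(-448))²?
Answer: 4609609/64 ≈ 72025.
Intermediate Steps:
D = 280 (D = -2 + 282 = 280)
(269 + D/(-448))² = (269 + 280/(-448))² = (269 + 280*(-1/448))² = (269 - 5/8)² = (2147/8)² = 4609609/64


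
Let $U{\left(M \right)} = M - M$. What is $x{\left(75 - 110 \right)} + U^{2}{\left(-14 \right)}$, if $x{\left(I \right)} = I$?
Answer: $-35$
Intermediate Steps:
$U{\left(M \right)} = 0$
$x{\left(75 - 110 \right)} + U^{2}{\left(-14 \right)} = \left(75 - 110\right) + 0^{2} = \left(75 - 110\right) + 0 = -35 + 0 = -35$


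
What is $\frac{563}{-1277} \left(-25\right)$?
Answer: $\frac{14075}{1277} \approx 11.022$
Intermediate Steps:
$\frac{563}{-1277} \left(-25\right) = 563 \left(- \frac{1}{1277}\right) \left(-25\right) = \left(- \frac{563}{1277}\right) \left(-25\right) = \frac{14075}{1277}$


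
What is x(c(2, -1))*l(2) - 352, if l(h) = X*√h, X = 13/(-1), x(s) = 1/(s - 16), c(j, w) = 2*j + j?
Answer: -352 + 13*√2/10 ≈ -350.16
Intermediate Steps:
c(j, w) = 3*j
x(s) = 1/(-16 + s)
X = -13 (X = 13*(-1) = -13)
l(h) = -13*√h
x(c(2, -1))*l(2) - 352 = (-13*√2)/(-16 + 3*2) - 352 = (-13*√2)/(-16 + 6) - 352 = (-13*√2)/(-10) - 352 = -(-13)*√2/10 - 352 = 13*√2/10 - 352 = -352 + 13*√2/10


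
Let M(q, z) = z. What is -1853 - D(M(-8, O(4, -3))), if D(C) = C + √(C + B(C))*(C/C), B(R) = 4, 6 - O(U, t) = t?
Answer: -1862 - √13 ≈ -1865.6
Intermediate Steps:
O(U, t) = 6 - t
D(C) = C + √(4 + C) (D(C) = C + √(C + 4)*(C/C) = C + √(4 + C)*1 = C + √(4 + C))
-1853 - D(M(-8, O(4, -3))) = -1853 - ((6 - 1*(-3)) + √(4 + (6 - 1*(-3)))) = -1853 - ((6 + 3) + √(4 + (6 + 3))) = -1853 - (9 + √(4 + 9)) = -1853 - (9 + √13) = -1853 + (-9 - √13) = -1862 - √13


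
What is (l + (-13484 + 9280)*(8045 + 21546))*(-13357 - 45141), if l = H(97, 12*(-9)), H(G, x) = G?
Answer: 7277178518566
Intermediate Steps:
l = 97
(l + (-13484 + 9280)*(8045 + 21546))*(-13357 - 45141) = (97 + (-13484 + 9280)*(8045 + 21546))*(-13357 - 45141) = (97 - 4204*29591)*(-58498) = (97 - 124400564)*(-58498) = -124400467*(-58498) = 7277178518566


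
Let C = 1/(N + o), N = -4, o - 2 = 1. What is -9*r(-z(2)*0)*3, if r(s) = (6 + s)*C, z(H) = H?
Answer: 162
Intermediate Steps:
o = 3 (o = 2 + 1 = 3)
C = -1 (C = 1/(-4 + 3) = 1/(-1) = -1)
r(s) = -6 - s (r(s) = (6 + s)*(-1) = -6 - s)
-9*r(-z(2)*0)*3 = -9*(-6 - (-1*2)*0)*3 = -9*(-6 - (-2)*0)*3 = -9*(-6 - 1*0)*3 = -9*(-6 + 0)*3 = -9*(-6)*3 = 54*3 = 162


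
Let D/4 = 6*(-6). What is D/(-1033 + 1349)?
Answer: -36/79 ≈ -0.45570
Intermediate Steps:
D = -144 (D = 4*(6*(-6)) = 4*(-36) = -144)
D/(-1033 + 1349) = -144/(-1033 + 1349) = -144/316 = -144*1/316 = -36/79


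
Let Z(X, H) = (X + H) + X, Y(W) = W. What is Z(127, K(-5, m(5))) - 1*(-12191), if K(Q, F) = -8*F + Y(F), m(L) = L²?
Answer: 12270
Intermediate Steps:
K(Q, F) = -7*F (K(Q, F) = -8*F + F = -7*F)
Z(X, H) = H + 2*X (Z(X, H) = (H + X) + X = H + 2*X)
Z(127, K(-5, m(5))) - 1*(-12191) = (-7*5² + 2*127) - 1*(-12191) = (-7*25 + 254) + 12191 = (-175 + 254) + 12191 = 79 + 12191 = 12270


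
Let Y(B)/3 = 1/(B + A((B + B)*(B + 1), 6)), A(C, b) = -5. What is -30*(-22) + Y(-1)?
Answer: 1319/2 ≈ 659.50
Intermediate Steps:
Y(B) = 3/(-5 + B) (Y(B) = 3/(B - 5) = 3/(-5 + B))
-30*(-22) + Y(-1) = -30*(-22) + 3/(-5 - 1) = 660 + 3/(-6) = 660 + 3*(-⅙) = 660 - ½ = 1319/2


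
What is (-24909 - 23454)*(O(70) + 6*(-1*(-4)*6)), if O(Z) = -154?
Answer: 483630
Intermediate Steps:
(-24909 - 23454)*(O(70) + 6*(-1*(-4)*6)) = (-24909 - 23454)*(-154 + 6*(-1*(-4)*6)) = -48363*(-154 + 6*(4*6)) = -48363*(-154 + 6*24) = -48363*(-154 + 144) = -48363*(-10) = 483630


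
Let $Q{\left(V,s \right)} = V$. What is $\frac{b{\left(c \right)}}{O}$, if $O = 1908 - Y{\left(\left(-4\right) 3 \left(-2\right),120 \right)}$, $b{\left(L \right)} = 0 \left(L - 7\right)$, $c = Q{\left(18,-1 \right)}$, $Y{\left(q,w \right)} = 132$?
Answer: $0$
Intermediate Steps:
$c = 18$
$b{\left(L \right)} = 0$ ($b{\left(L \right)} = 0 \left(-7 + L\right) = 0$)
$O = 1776$ ($O = 1908 - 132 = 1776$)
$\frac{b{\left(c \right)}}{O} = \frac{0}{1776} = 0 \cdot \frac{1}{1776} = 0$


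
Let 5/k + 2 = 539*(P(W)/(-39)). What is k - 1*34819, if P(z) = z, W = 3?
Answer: -3934560/113 ≈ -34819.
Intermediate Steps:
k = -13/113 (k = 5/(-2 + 539*(3/(-39))) = 5/(-2 + 539*(3*(-1/39))) = 5/(-2 + 539*(-1/13)) = 5/(-2 - 539/13) = 5/(-565/13) = 5*(-13/565) = -13/113 ≈ -0.11504)
k - 1*34819 = -13/113 - 1*34819 = -13/113 - 34819 = -3934560/113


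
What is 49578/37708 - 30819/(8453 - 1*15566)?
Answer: 252461861/44702834 ≈ 5.6476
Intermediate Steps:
49578/37708 - 30819/(8453 - 1*15566) = 49578*(1/37708) - 30819/(8453 - 15566) = 24789/18854 - 30819/(-7113) = 24789/18854 - 30819*(-1/7113) = 24789/18854 + 10273/2371 = 252461861/44702834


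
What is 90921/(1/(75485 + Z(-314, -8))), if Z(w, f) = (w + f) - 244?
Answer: 6811710399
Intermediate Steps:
Z(w, f) = -244 + f + w (Z(w, f) = (f + w) - 244 = -244 + f + w)
90921/(1/(75485 + Z(-314, -8))) = 90921/(1/(75485 + (-244 - 8 - 314))) = 90921/(1/(75485 - 566)) = 90921/(1/74919) = 90921*74919 = 6811710399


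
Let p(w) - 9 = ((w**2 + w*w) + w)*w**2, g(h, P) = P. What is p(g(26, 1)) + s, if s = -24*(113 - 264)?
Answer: 3636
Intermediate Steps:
s = 3624 (s = -24*(-151) = 3624)
p(w) = 9 + w**2*(w + 2*w**2) (p(w) = 9 + ((w**2 + w*w) + w)*w**2 = 9 + ((w**2 + w**2) + w)*w**2 = 9 + (2*w**2 + w)*w**2 = 9 + (w + 2*w**2)*w**2 = 9 + w**2*(w + 2*w**2))
p(g(26, 1)) + s = (9 + 1**3 + 2*1**4) + 3624 = (9 + 1 + 2*1) + 3624 = (9 + 1 + 2) + 3624 = 12 + 3624 = 3636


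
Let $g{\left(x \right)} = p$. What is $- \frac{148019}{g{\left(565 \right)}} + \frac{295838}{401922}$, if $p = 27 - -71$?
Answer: $- \frac{29731550197}{19694178} \approx -1509.7$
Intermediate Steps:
$p = 98$ ($p = 27 + 71 = 98$)
$g{\left(x \right)} = 98$
$- \frac{148019}{g{\left(565 \right)}} + \frac{295838}{401922} = - \frac{148019}{98} + \frac{295838}{401922} = \left(-148019\right) \frac{1}{98} + 295838 \cdot \frac{1}{401922} = - \frac{148019}{98} + \frac{147919}{200961} = - \frac{29731550197}{19694178}$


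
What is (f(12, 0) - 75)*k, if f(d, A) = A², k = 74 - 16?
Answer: -4350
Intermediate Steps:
k = 58
(f(12, 0) - 75)*k = (0² - 75)*58 = (0 - 75)*58 = -75*58 = -4350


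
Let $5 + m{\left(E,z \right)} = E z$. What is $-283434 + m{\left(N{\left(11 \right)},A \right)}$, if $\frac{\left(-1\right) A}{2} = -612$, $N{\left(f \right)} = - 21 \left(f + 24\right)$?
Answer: $-1183079$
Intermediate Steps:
$N{\left(f \right)} = -504 - 21 f$ ($N{\left(f \right)} = - 21 \left(24 + f\right) = -504 - 21 f$)
$A = 1224$ ($A = \left(-2\right) \left(-612\right) = 1224$)
$m{\left(E,z \right)} = -5 + E z$
$-283434 + m{\left(N{\left(11 \right)},A \right)} = -283434 + \left(-5 + \left(-504 - 231\right) 1224\right) = -283434 - 899645 = -1183079$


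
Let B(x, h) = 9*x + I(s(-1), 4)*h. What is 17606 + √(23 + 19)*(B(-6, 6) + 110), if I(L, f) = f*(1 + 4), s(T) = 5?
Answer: 17606 + 176*√42 ≈ 18747.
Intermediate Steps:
I(L, f) = 5*f (I(L, f) = f*5 = 5*f)
B(x, h) = 9*x + 20*h (B(x, h) = 9*x + (5*4)*h = 9*x + 20*h)
17606 + √(23 + 19)*(B(-6, 6) + 110) = 17606 + √(23 + 19)*((9*(-6) + 20*6) + 110) = 17606 + √42*((-54 + 120) + 110) = 17606 + √42*(66 + 110) = 17606 + √42*176 = 17606 + 176*√42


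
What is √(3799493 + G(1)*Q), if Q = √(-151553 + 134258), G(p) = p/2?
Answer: √(15197972 + 2*I*√17295)/2 ≈ 1949.2 + 0.016867*I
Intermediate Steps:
G(p) = p/2 (G(p) = p*(½) = p/2)
Q = I*√17295 (Q = √(-17295) = I*√17295 ≈ 131.51*I)
√(3799493 + G(1)*Q) = √(3799493 + ((½)*1)*(I*√17295)) = √(3799493 + (I*√17295)/2) = √(3799493 + I*√17295/2)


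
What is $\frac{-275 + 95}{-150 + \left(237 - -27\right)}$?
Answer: $- \frac{30}{19} \approx -1.5789$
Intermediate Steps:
$\frac{-275 + 95}{-150 + \left(237 - -27\right)} = - \frac{180}{-150 + \left(237 + 27\right)} = - \frac{180}{-150 + 264} = - \frac{180}{114} = \left(-180\right) \frac{1}{114} = - \frac{30}{19}$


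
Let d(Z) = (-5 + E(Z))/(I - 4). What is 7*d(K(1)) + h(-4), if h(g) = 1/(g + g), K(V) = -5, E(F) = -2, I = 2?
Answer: 195/8 ≈ 24.375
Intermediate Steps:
h(g) = 1/(2*g)
d(Z) = 7/2 (d(Z) = (-5 - 2)/(2 - 4) = -7/(-2) = -7*(-½) = 7/2)
7*d(K(1)) + h(-4) = 7*(7/2) + (½)/(-4) = 49/2 + (½)*(-¼) = 49/2 - ⅛ = 195/8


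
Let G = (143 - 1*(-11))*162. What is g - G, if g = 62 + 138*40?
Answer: -19366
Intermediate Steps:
g = 5582 (g = 62 + 5520 = 5582)
G = 24948 (G = (143 + 11)*162 = 154*162 = 24948)
g - G = 5582 - 1*24948 = 5582 - 24948 = -19366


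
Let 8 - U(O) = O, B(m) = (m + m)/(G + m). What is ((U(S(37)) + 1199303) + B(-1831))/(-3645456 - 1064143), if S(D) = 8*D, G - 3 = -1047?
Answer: -3447171787/13540097125 ≈ -0.25459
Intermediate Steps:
G = -1044 (G = 3 - 1047 = -1044)
B(m) = 2*m/(-1044 + m) (B(m) = (m + m)/(-1044 + m) = (2*m)/(-1044 + m) = 2*m/(-1044 + m))
U(O) = 8 - O
((U(S(37)) + 1199303) + B(-1831))/(-3645456 - 1064143) = (((8 - 8*37) + 1199303) + 2*(-1831)/(-1044 - 1831))/(-3645456 - 1064143) = (((8 - 1*296) + 1199303) + 2*(-1831)/(-2875))/(-4709599) = (((8 - 296) + 1199303) + 2*(-1831)*(-1/2875))*(-1/4709599) = ((-288 + 1199303) + 3662/2875)*(-1/4709599) = (1199015 + 3662/2875)*(-1/4709599) = (3447171787/2875)*(-1/4709599) = -3447171787/13540097125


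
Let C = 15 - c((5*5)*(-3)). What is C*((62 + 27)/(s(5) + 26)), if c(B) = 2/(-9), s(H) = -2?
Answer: 12193/216 ≈ 56.449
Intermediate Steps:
c(B) = -2/9 (c(B) = 2*(-⅑) = -2/9)
C = 137/9 (C = 15 - 1*(-2/9) = 15 + 2/9 = 137/9 ≈ 15.222)
C*((62 + 27)/(s(5) + 26)) = 137*((62 + 27)/(-2 + 26))/9 = 137*(89/24)/9 = 137*(89*(1/24))/9 = (137/9)*(89/24) = 12193/216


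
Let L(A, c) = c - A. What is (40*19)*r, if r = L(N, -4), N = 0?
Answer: -3040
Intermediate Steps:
r = -4 (r = -4 - 1*0 = -4 + 0 = -4)
(40*19)*r = (40*19)*(-4) = 760*(-4) = -3040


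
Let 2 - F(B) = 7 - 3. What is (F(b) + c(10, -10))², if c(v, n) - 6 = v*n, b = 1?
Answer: 9216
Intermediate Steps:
F(B) = -2 (F(B) = 2 - (7 - 3) = 2 - 1*4 = 2 - 4 = -2)
c(v, n) = 6 + n*v (c(v, n) = 6 + v*n = 6 + n*v)
(F(b) + c(10, -10))² = (-2 + (6 - 10*10))² = (-2 + (6 - 100))² = (-2 - 94)² = (-96)² = 9216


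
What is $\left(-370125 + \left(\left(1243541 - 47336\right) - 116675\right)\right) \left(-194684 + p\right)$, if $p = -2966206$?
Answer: $-2242351170450$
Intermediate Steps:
$\left(-370125 + \left(\left(1243541 - 47336\right) - 116675\right)\right) \left(-194684 + p\right) = \left(-370125 + \left(\left(1243541 - 47336\right) - 116675\right)\right) \left(-194684 - 2966206\right) = \left(-370125 + \left(1196205 - 116675\right)\right) \left(-3160890\right) = \left(-370125 + 1079530\right) \left(-3160890\right) = 709405 \left(-3160890\right) = -2242351170450$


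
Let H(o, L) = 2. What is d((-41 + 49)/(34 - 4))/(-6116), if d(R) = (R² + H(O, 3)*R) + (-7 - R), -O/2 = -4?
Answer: 1499/1376100 ≈ 0.0010893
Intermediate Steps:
O = 8 (O = -2*(-4) = 8)
d(R) = -7 + R + R² (d(R) = (R² + 2*R) + (-7 - R) = -7 + R + R²)
d((-41 + 49)/(34 - 4))/(-6116) = (-7 + (-41 + 49)/(34 - 4) + ((-41 + 49)/(34 - 4))²)/(-6116) = (-7 + 8/30 + (8/30)²)*(-1/6116) = (-7 + 8*(1/30) + (8*(1/30))²)*(-1/6116) = (-7 + 4/15 + (4/15)²)*(-1/6116) = (-7 + 4/15 + 16/225)*(-1/6116) = -1499/225*(-1/6116) = 1499/1376100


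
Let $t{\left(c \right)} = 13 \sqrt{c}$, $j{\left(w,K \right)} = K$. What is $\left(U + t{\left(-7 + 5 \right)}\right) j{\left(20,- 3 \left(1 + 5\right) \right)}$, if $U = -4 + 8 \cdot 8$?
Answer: $-1080 - 234 i \sqrt{2} \approx -1080.0 - 330.93 i$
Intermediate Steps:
$U = 60$ ($U = -4 + 64 = 60$)
$\left(U + t{\left(-7 + 5 \right)}\right) j{\left(20,- 3 \left(1 + 5\right) \right)} = \left(60 + 13 \sqrt{-7 + 5}\right) \left(- 3 \left(1 + 5\right)\right) = \left(60 + 13 \sqrt{-2}\right) \left(\left(-3\right) 6\right) = \left(60 + 13 i \sqrt{2}\right) \left(-18\right) = -1080 - 234 i \sqrt{2}$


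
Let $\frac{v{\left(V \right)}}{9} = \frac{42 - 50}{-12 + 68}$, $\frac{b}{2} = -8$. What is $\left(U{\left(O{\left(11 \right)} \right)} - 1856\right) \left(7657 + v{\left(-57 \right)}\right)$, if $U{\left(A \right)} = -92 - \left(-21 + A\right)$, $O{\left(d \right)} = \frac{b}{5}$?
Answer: $- \frac{103096442}{7} \approx -1.4728 \cdot 10^{7}$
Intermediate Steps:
$b = -16$ ($b = 2 \left(-8\right) = -16$)
$O{\left(d \right)} = - \frac{16}{5}$
$v{\left(V \right)} = - \frac{9}{7}$ ($v{\left(V \right)} = 9 \frac{42 - 50}{-12 + 68} = 9 \left(- \frac{8}{56}\right) = 9 \left(\left(-8\right) \frac{1}{56}\right) = 9 \left(- \frac{1}{7}\right) = - \frac{9}{7}$)
$U{\left(A \right)} = -71 - A$
$\left(U{\left(O{\left(11 \right)} \right)} - 1856\right) \left(7657 + v{\left(-57 \right)}\right) = \left(\left(-71 - - \frac{16}{5}\right) - 1856\right) \left(7657 - \frac{9}{7}\right) = \left(\left(-71 + \frac{16}{5}\right) - 1856\right) \frac{53590}{7} = \left(- \frac{339}{5} - 1856\right) \frac{53590}{7} = \left(- \frac{9619}{5}\right) \frac{53590}{7} = - \frac{103096442}{7}$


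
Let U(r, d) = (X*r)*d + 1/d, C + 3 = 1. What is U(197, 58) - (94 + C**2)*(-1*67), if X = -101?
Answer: -66552679/58 ≈ -1.1475e+6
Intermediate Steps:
C = -2 (C = -3 + 1 = -2)
U(r, d) = 1/d - 101*d*r (U(r, d) = (-101*r)*d + 1/d = -101*d*r + 1/d = 1/d - 101*d*r)
U(197, 58) - (94 + C**2)*(-1*67) = (1/58 - 101*58*197) - (94 + (-2)**2)*(-1*67) = (1/58 - 1154026) - (94 + 4)*(-67) = -66933507/58 - 98*(-67) = -66933507/58 - 1*(-6566) = -66933507/58 + 6566 = -66552679/58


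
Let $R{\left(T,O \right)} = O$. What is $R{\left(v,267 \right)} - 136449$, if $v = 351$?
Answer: $-136182$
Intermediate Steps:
$R{\left(v,267 \right)} - 136449 = 267 - 136449 = -136182$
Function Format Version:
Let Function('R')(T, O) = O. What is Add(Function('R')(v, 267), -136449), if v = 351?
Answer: -136182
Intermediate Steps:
Add(Function('R')(v, 267), -136449) = Add(267, -136449) = -136182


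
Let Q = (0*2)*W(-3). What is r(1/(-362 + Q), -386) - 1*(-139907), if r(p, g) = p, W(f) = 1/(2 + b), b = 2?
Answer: 50646333/362 ≈ 1.3991e+5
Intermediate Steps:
W(f) = ¼ (W(f) = 1/(2 + 2) = 1/4 = ¼)
Q = 0 (Q = (0*2)*(¼) = 0*(¼) = 0)
r(1/(-362 + Q), -386) - 1*(-139907) = 1/(-362 + 0) - 1*(-139907) = 1/(-362) + 139907 = -1/362 + 139907 = 50646333/362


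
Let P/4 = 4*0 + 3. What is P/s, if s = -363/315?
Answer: -1260/121 ≈ -10.413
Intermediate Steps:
P = 12 (P = 4*(4*0 + 3) = 4*(0 + 3) = 4*3 = 12)
s = -121/105 (s = -363*1/315 = -121/105 ≈ -1.1524)
P/s = 12/(-121/105) = 12*(-105/121) = -1260/121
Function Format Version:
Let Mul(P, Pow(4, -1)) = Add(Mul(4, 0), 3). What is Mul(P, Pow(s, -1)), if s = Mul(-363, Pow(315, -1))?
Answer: Rational(-1260, 121) ≈ -10.413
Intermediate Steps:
P = 12 (P = Mul(4, Add(Mul(4, 0), 3)) = Mul(4, Add(0, 3)) = Mul(4, 3) = 12)
s = Rational(-121, 105) (s = Mul(-363, Rational(1, 315)) = Rational(-121, 105) ≈ -1.1524)
Mul(P, Pow(s, -1)) = Mul(12, Pow(Rational(-121, 105), -1)) = Mul(12, Rational(-105, 121)) = Rational(-1260, 121)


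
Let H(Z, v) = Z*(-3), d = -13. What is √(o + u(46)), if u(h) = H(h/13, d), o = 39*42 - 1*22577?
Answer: I*√3540485/13 ≈ 144.74*I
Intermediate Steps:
o = -20939 (o = 1638 - 22577 = -20939)
H(Z, v) = -3*Z
u(h) = -3*h/13
√(o + u(46)) = √(-20939 - 3/13*46) = √(-20939 - 138/13) = √(-272345/13) = I*√3540485/13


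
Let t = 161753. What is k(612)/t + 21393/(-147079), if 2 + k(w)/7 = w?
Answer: -2832354599/23790469487 ≈ -0.11905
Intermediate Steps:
k(w) = -14 + 7*w
k(612)/t + 21393/(-147079) = (-14 + 7*612)/161753 + 21393/(-147079) = (-14 + 4284)*(1/161753) + 21393*(-1/147079) = 4270*(1/161753) - 21393/147079 = 4270/161753 - 21393/147079 = -2832354599/23790469487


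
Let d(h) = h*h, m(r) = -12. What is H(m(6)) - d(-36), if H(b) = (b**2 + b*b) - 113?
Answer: -1121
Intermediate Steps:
d(h) = h**2
H(b) = -113 + 2*b**2 (H(b) = (b**2 + b**2) - 113 = 2*b**2 - 113 = -113 + 2*b**2)
H(m(6)) - d(-36) = (-113 + 2*(-12)**2) - 1*(-36)**2 = (-113 + 2*144) - 1*1296 = (-113 + 288) - 1296 = 175 - 1296 = -1121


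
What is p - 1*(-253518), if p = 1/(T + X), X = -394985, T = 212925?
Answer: 46155487079/182060 ≈ 2.5352e+5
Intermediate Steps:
p = -1/182060 (p = 1/(212925 - 394985) = 1/(-182060) = -1/182060 ≈ -5.4927e-6)
p - 1*(-253518) = -1/182060 - 1*(-253518) = -1/182060 + 253518 = 46155487079/182060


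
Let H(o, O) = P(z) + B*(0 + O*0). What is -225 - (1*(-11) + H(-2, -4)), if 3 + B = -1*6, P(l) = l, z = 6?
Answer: -220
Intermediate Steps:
B = -9 (B = -3 - 1*6 = -3 - 6 = -9)
H(o, O) = 6 (H(o, O) = 6 - 9*(0 + O*0) = 6 - 9*(0 + 0) = 6 - 9*0 = 6 + 0 = 6)
-225 - (1*(-11) + H(-2, -4)) = -225 - (1*(-11) + 6) = -225 - (-11 + 6) = -225 - 1*(-5) = -225 + 5 = -220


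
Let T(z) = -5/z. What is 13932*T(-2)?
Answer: 34830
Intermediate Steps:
13932*T(-2) = 13932*(-5/(-2)) = 13932*(-5*(-1/2)) = 13932*(5/2) = 34830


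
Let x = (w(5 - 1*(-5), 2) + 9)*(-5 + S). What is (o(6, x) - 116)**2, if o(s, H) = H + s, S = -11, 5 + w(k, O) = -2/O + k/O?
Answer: 56644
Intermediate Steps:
w(k, O) = -5 - 2/O + k/O (w(k, O) = -5 + (-2/O + k/O) = -5 - 2/O + k/O)
x = -128 (x = ((-2 + (5 - 1*(-5)) - 5*2)/2 + 9)*(-5 - 11) = ((-2 + (5 + 5) - 10)/2 + 9)*(-16) = ((-2 + 10 - 10)/2 + 9)*(-16) = ((1/2)*(-2) + 9)*(-16) = (-1 + 9)*(-16) = 8*(-16) = -128)
(o(6, x) - 116)**2 = ((-128 + 6) - 116)**2 = (-122 - 116)**2 = (-238)**2 = 56644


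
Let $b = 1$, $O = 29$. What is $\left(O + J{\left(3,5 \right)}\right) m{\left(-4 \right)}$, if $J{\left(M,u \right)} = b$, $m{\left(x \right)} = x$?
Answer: $-120$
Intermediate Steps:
$J{\left(M,u \right)} = 1$
$\left(O + J{\left(3,5 \right)}\right) m{\left(-4 \right)} = \left(29 + 1\right) \left(-4\right) = 30 \left(-4\right) = -120$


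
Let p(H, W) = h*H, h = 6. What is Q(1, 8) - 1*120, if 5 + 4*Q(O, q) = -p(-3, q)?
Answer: -467/4 ≈ -116.75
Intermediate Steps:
p(H, W) = 6*H
Q(O, q) = 13/4 (Q(O, q) = -5/4 + (-6*(-3))/4 = -5/4 + (-1*(-18))/4 = -5/4 + (1/4)*18 = -5/4 + 9/2 = 13/4)
Q(1, 8) - 1*120 = 13/4 - 1*120 = 13/4 - 120 = -467/4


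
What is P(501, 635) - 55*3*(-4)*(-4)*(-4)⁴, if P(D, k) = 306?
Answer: -675534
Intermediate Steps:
P(501, 635) - 55*3*(-4)*(-4)*(-4)⁴ = 306 - 55*3*(-4)*(-4)*(-4)⁴ = 306 - (-660)*(-4)*256 = 306 - 55*48*256 = 306 - 2640*256 = 306 - 675840 = -675534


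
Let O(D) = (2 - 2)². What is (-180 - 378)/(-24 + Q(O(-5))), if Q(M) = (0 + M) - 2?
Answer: 279/13 ≈ 21.462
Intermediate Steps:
O(D) = 0 (O(D) = 0² = 0)
Q(M) = -2 + M (Q(M) = M - 2 = -2 + M)
(-180 - 378)/(-24 + Q(O(-5))) = (-180 - 378)/(-24 + (-2 + 0)) = -558/(-24 - 2) = -558/(-26) = -558*(-1/26) = 279/13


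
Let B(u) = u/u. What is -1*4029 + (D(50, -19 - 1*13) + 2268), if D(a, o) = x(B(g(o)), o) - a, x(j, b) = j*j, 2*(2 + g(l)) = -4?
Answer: -1810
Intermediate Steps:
g(l) = -4 (g(l) = -2 + (½)*(-4) = -2 - 2 = -4)
B(u) = 1
x(j, b) = j²
D(a, o) = 1 - a (D(a, o) = 1² - a = 1 - a)
-1*4029 + (D(50, -19 - 1*13) + 2268) = -1*4029 + ((1 - 1*50) + 2268) = -4029 + ((1 - 50) + 2268) = -4029 + (-49 + 2268) = -4029 + 2219 = -1810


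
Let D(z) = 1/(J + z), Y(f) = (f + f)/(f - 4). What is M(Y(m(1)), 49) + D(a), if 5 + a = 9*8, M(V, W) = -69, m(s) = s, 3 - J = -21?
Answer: -6278/91 ≈ -68.989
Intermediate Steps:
J = 24 (J = 3 - 1*(-21) = 3 + 21 = 24)
Y(f) = 2*f/(-4 + f) (Y(f) = (2*f)/(-4 + f) = 2*f/(-4 + f))
a = 67 (a = -5 + 9*8 = -5 + 72 = 67)
D(z) = 1/(24 + z)
M(Y(m(1)), 49) + D(a) = -69 + 1/(24 + 67) = -69 + 1/91 = -6278/91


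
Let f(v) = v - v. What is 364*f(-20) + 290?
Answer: 290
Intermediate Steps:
f(v) = 0
364*f(-20) + 290 = 364*0 + 290 = 0 + 290 = 290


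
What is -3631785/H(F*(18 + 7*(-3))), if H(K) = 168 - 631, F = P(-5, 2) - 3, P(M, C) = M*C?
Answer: 3631785/463 ≈ 7844.0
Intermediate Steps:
P(M, C) = C*M
F = -13 (F = 2*(-5) - 3 = -10 - 3 = -13)
H(K) = -463
-3631785/H(F*(18 + 7*(-3))) = -3631785/(-463) = -3631785*(-1/463) = 3631785/463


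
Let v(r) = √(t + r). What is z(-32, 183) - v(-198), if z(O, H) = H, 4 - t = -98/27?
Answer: 183 - 2*I*√3855/9 ≈ 183.0 - 13.797*I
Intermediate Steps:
t = 206/27 (t = 4 - (-98)/27 = 4 - 1*(-98/27) = 4 + 98/27 = 206/27 ≈ 7.6296)
v(r) = √(206/27 + r)
z(-32, 183) - v(-198) = 183 - √(618 + 81*(-198))/9 = 183 - √(618 - 16038)/9 = 183 - √(-15420)/9 = 183 - 2*I*√3855/9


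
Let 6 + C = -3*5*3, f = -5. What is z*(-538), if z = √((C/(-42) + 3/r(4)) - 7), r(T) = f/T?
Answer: -269*I*√40110/35 ≈ -1539.3*I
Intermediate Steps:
C = -51 (C = -6 - 3*5*3 = -6 - 15*3 = -6 - 45 = -51)
r(T) = -5/T
z = I*√40110/70 (z = √((-51/(-42) + 3/((-5/4))) - 7) = √((-51*(-1/42) + 3/((-5*¼))) - 7) = √((17/14 + 3/(-5/4)) - 7) = √((17/14 + 3*(-⅘)) - 7) = √((17/14 - 12/5) - 7) = √(-83/70 - 7) = √(-573/70) = I*√40110/70 ≈ 2.8611*I)
z*(-538) = (I*√40110/70)*(-538) = -269*I*√40110/35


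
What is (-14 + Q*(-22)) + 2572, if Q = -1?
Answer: 2580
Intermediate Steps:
(-14 + Q*(-22)) + 2572 = (-14 - 1*(-22)) + 2572 = (-14 + 22) + 2572 = 8 + 2572 = 2580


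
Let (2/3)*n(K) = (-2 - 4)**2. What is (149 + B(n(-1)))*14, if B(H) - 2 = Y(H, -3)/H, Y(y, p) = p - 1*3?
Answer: 19012/9 ≈ 2112.4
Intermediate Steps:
Y(y, p) = -3 + p (Y(y, p) = p - 3 = -3 + p)
n(K) = 54 (n(K) = 3*(-2 - 4)**2/2 = (3/2)*(-6)**2 = (3/2)*36 = 54)
B(H) = 2 - 6/H (B(H) = 2 + (-3 - 3)/H = 2 - 6/H)
(149 + B(n(-1)))*14 = (149 + (2 - 6/54))*14 = (149 + (2 - 6*1/54))*14 = (149 + (2 - 1/9))*14 = (149 + 17/9)*14 = (1358/9)*14 = 19012/9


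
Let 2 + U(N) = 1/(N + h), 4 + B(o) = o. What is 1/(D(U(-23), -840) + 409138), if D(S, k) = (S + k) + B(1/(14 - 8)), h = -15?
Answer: 57/23272652 ≈ 2.4492e-6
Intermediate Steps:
B(o) = -4 + o
U(N) = -2 + 1/(-15 + N) (U(N) = -2 + 1/(N - 15) = -2 + 1/(-15 + N))
D(S, k) = -23/6 + S + k (D(S, k) = (S + k) + (-4 + 1/(14 - 8)) = (S + k) + (-4 + 1/6) = (S + k) - 23/6 = -23/6 + S + k)
1/(D(U(-23), -840) + 409138) = 1/((-23/6 + (31 - 2*(-23))/(-15 - 23) - 840) + 409138) = 1/((-23/6 + (31 + 46)/(-38) - 840) + 409138) = 1/((-23/6 - 1/38*77 - 840) + 409138) = 1/((-23/6 - 77/38 - 840) + 409138) = 1/(-48214/57 + 409138) = 1/(23272652/57) = 57/23272652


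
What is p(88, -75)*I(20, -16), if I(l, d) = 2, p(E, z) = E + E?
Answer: 352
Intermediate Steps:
p(E, z) = 2*E
p(88, -75)*I(20, -16) = (2*88)*2 = 176*2 = 352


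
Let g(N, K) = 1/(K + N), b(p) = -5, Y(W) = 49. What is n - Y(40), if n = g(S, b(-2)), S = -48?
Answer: -2598/53 ≈ -49.019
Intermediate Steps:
n = -1/53 (n = 1/(-5 - 48) = 1/(-53) = -1/53 ≈ -0.018868)
n - Y(40) = -1/53 - 1*49 = -1/53 - 49 = -2598/53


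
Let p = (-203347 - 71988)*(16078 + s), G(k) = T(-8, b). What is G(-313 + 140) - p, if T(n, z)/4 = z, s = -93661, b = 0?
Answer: -21361315305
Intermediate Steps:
T(n, z) = 4*z
G(k) = 0 (G(k) = 4*0 = 0)
p = 21361315305 (p = (-203347 - 71988)*(16078 - 93661) = -275335*(-77583) = 21361315305)
G(-313 + 140) - p = 0 - 1*21361315305 = 0 - 21361315305 = -21361315305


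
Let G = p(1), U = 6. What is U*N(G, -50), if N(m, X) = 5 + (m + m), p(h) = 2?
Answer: 54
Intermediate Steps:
G = 2
N(m, X) = 5 + 2*m
U*N(G, -50) = 6*(5 + 2*2) = 6*(5 + 4) = 6*9 = 54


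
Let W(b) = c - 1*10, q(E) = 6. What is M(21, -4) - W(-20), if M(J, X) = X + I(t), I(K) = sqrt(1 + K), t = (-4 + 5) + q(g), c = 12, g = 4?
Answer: -6 + 2*sqrt(2) ≈ -3.1716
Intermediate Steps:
t = 7 (t = (-4 + 5) + 6 = 1 + 6 = 7)
W(b) = 2 (W(b) = 12 - 1*10 = 12 - 10 = 2)
M(J, X) = X + 2*sqrt(2) (M(J, X) = X + sqrt(1 + 7) = X + sqrt(8) = X + 2*sqrt(2))
M(21, -4) - W(-20) = (-4 + 2*sqrt(2)) - 1*2 = (-4 + 2*sqrt(2)) - 2 = -6 + 2*sqrt(2)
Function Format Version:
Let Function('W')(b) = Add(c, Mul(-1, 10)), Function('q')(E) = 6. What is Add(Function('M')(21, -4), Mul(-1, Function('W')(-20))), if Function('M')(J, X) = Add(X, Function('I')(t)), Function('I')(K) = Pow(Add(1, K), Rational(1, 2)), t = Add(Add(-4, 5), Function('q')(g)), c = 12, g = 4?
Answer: Add(-6, Mul(2, Pow(2, Rational(1, 2)))) ≈ -3.1716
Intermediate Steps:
t = 7 (t = Add(Add(-4, 5), 6) = Add(1, 6) = 7)
Function('W')(b) = 2 (Function('W')(b) = Add(12, Mul(-1, 10)) = Add(12, -10) = 2)
Function('M')(J, X) = Add(X, Mul(2, Pow(2, Rational(1, 2)))) (Function('M')(J, X) = Add(X, Pow(Add(1, 7), Rational(1, 2))) = Add(X, Pow(8, Rational(1, 2))) = Add(X, Mul(2, Pow(2, Rational(1, 2)))))
Add(Function('M')(21, -4), Mul(-1, Function('W')(-20))) = Add(Add(-4, Mul(2, Pow(2, Rational(1, 2)))), Mul(-1, 2)) = Add(Add(-4, Mul(2, Pow(2, Rational(1, 2)))), -2) = Add(-6, Mul(2, Pow(2, Rational(1, 2))))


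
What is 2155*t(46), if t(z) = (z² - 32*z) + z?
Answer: 1486950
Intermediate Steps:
t(z) = z² - 31*z
2155*t(46) = 2155*(46*(-31 + 46)) = 2155*(46*15) = 2155*690 = 1486950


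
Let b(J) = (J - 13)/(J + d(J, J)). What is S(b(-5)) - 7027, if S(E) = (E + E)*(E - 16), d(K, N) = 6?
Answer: -5803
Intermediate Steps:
b(J) = (-13 + J)/(6 + J) (b(J) = (J - 13)/(J + 6) = (-13 + J)/(6 + J))
S(E) = 2*E*(-16 + E) (S(E) = (2*E)*(-16 + E) = 2*E*(-16 + E))
S(b(-5)) - 7027 = 2*((-13 - 5)/(6 - 5))*(-16 + (-13 - 5)/(6 - 5)) - 7027 = 2*(-18/1)*(-16 - 18/1) - 7027 = 2*(1*(-18))*(-16 + 1*(-18)) - 7027 = 2*(-18)*(-16 - 18) - 7027 = 2*(-18)*(-34) - 7027 = 1224 - 7027 = -5803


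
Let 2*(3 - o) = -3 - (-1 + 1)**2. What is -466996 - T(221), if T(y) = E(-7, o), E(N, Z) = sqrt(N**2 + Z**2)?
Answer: -466996 - sqrt(277)/2 ≈ -4.6700e+5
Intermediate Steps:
o = 9/2 (o = 3 - (-3 - (-1 + 1)**2)/2 = 3 - (-3 - 1*0**2)/2 = 3 - (-3 - 1*0)/2 = 3 - (-3 + 0)/2 = 3 - 1/2*(-3) = 3 + 3/2 = 9/2 ≈ 4.5000)
T(y) = sqrt(277)/2 (T(y) = sqrt((-7)**2 + (9/2)**2) = sqrt(49 + 81/4) = sqrt(277/4) = sqrt(277)/2)
-466996 - T(221) = -466996 - sqrt(277)/2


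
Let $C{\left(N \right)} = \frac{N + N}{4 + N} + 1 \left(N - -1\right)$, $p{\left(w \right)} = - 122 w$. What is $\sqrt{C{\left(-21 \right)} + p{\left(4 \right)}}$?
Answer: $\frac{i \sqrt{146098}}{17} \approx 22.484 i$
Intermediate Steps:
$C{\left(N \right)} = 1 + N + \frac{2 N}{4 + N}$ ($C{\left(N \right)} = \frac{2 N}{4 + N} + 1 \left(N + 1\right) = \frac{2 N}{4 + N} + 1 \left(1 + N\right) = \frac{2 N}{4 + N} + \left(1 + N\right) = 1 + N + \frac{2 N}{4 + N}$)
$\sqrt{C{\left(-21 \right)} + p{\left(4 \right)}} = \sqrt{\frac{4 + \left(-21\right)^{2} + 7 \left(-21\right)}{4 - 21} - 488} = \sqrt{\frac{4 + 441 - 147}{-17} - 488} = \sqrt{\left(- \frac{1}{17}\right) 298 - 488} = \sqrt{- \frac{298}{17} - 488} = \sqrt{- \frac{8594}{17}} = \frac{i \sqrt{146098}}{17}$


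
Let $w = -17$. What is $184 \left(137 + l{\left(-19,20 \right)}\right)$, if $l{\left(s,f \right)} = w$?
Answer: $22080$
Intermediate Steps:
$l{\left(s,f \right)} = -17$
$184 \left(137 + l{\left(-19,20 \right)}\right) = 184 \left(137 - 17\right) = 184 \cdot 120 = 22080$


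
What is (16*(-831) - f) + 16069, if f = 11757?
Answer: -8984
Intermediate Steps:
(16*(-831) - f) + 16069 = (16*(-831) - 1*11757) + 16069 = (-13296 - 11757) + 16069 = -25053 + 16069 = -8984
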